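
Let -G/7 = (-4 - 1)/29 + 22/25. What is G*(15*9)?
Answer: -96957/145 ≈ -668.67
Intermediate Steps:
G = -3591/725 (G = -7*((-4 - 1)/29 + 22/25) = -7*(-5*1/29 + 22*(1/25)) = -7*(-5/29 + 22/25) = -7*513/725 = -3591/725 ≈ -4.9531)
G*(15*9) = -10773*9/145 = -3591/725*135 = -96957/145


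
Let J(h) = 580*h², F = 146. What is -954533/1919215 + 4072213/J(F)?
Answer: -46890664417/279150499120 ≈ -0.16798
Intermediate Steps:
-954533/1919215 + 4072213/J(F) = -954533/1919215 + 4072213/((580*146²)) = -954533*1/1919215 + 4072213/((580*21316)) = -56149/112895 + 4072213/12363280 = -46890664417/279150499120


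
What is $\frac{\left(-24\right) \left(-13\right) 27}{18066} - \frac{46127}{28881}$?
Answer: $- \frac{98339473}{86960691} \approx -1.1308$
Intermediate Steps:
$\frac{\left(-24\right) \left(-13\right) 27}{18066} - \frac{46127}{28881} = 312 \cdot 27 \cdot \frac{1}{18066} - \frac{46127}{28881} = 8424 \cdot \frac{1}{18066} - \frac{46127}{28881} = \frac{1404}{3011} - \frac{46127}{28881} = - \frac{98339473}{86960691}$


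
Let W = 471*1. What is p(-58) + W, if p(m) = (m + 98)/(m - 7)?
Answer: 6115/13 ≈ 470.38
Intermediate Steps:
W = 471
p(m) = (98 + m)/(-7 + m)
p(-58) + W = (98 - 58)/(-7 - 58) + 471 = 40/(-65) + 471 = -1/65*40 + 471 = -8/13 + 471 = 6115/13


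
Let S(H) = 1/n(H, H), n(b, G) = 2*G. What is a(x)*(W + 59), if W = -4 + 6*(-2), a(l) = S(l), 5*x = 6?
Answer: 215/12 ≈ 17.917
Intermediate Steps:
x = 6/5 (x = (1/5)*6 = 6/5 ≈ 1.2000)
S(H) = 1/(2*H)
a(l) = 1/(2*l)
W = -16 (W = -4 - 12 = -16)
a(x)*(W + 59) = (1/(2*(6/5)))*(-16 + 59) = ((1/2)*(5/6))*43 = (5/12)*43 = 215/12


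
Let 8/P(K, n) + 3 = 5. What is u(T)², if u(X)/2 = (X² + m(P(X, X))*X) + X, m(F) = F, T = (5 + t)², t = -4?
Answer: 144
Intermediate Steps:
P(K, n) = 4 (P(K, n) = 8/(-3 + 5) = 8/2 = 8*(½) = 4)
T = 1 (T = (5 - 4)² = 1² = 1)
u(X) = 2*X² + 10*X (u(X) = 2*((X² + 4*X) + X) = 2*(X² + 5*X) = 2*X² + 10*X)
u(T)² = (2*1*(5 + 1))² = (2*1*6)² = 12² = 144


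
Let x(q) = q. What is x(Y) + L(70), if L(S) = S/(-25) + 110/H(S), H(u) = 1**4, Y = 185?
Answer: 1461/5 ≈ 292.20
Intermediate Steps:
H(u) = 1
L(S) = 110 - S/25 (L(S) = S/(-25) + 110/1 = S*(-1/25) + 110*1 = -S/25 + 110 = 110 - S/25)
x(Y) + L(70) = 185 + (110 - 1/25*70) = 185 + (110 - 14/5) = 185 + 536/5 = 1461/5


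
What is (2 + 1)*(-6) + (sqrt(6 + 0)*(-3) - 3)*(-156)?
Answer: 450 + 468*sqrt(6) ≈ 1596.4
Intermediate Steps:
(2 + 1)*(-6) + (sqrt(6 + 0)*(-3) - 3)*(-156) = 3*(-6) + (sqrt(6)*(-3) - 3)*(-156) = -18 + (-3*sqrt(6) - 3)*(-156) = -18 + (-3 - 3*sqrt(6))*(-156) = -18 + (468 + 468*sqrt(6)) = 450 + 468*sqrt(6)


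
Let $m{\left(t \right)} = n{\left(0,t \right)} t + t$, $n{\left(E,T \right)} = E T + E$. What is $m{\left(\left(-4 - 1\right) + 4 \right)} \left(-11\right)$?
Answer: $11$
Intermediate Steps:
$n{\left(E,T \right)} = E + E T$
$m{\left(t \right)} = t$ ($m{\left(t \right)} = 0 \left(1 + t\right) t + t = 0 t + t = 0 + t = t$)
$m{\left(\left(-4 - 1\right) + 4 \right)} \left(-11\right) = \left(\left(-4 - 1\right) + 4\right) \left(-11\right) = \left(-5 + 4\right) \left(-11\right) = \left(-1\right) \left(-11\right) = 11$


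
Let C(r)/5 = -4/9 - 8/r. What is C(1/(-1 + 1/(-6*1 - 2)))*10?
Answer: 3850/9 ≈ 427.78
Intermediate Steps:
C(r) = -20/9 - 40/r (C(r) = 5*(-4/9 - 8/r) = -20/9 - 40/r)
C(1/(-1 + 1/(-6*1 - 2)))*10 = (-20/9 - (-40 + 40/(-6*1 - 2)))*10 = (-20/9 - (-40 + 40/(-6 - 2)))*10 = (-20/9 - 40/(1/(-1 + 1/(-8))))*10 = (-20/9 - 40/(1/(-1 - 1/8)))*10 = (-20/9 - 40/(1/(-9/8)))*10 = (-20/9 - 40/(-8/9))*10 = (-20/9 - 40*(-9/8))*10 = (-20/9 + 45)*10 = (385/9)*10 = 3850/9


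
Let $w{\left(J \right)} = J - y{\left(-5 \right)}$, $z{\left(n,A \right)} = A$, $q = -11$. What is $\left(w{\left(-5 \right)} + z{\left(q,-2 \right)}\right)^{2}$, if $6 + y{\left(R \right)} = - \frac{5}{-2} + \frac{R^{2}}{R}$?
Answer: $\frac{9}{4} \approx 2.25$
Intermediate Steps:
$y{\left(R \right)} = - \frac{7}{2} + R$ ($y{\left(R \right)} = -6 + \left(- \frac{5}{-2} + \frac{R^{2}}{R}\right) = -6 + \left(\left(-5\right) \left(- \frac{1}{2}\right) + R\right) = -6 + \left(\frac{5}{2} + R\right) = - \frac{7}{2} + R$)
$w{\left(J \right)} = \frac{17}{2} + J$ ($w{\left(J \right)} = J - \left(- \frac{7}{2} - 5\right) = J - - \frac{17}{2} = J + \frac{17}{2} = \frac{17}{2} + J$)
$\left(w{\left(-5 \right)} + z{\left(q,-2 \right)}\right)^{2} = \left(\left(\frac{17}{2} - 5\right) - 2\right)^{2} = \left(\frac{7}{2} - 2\right)^{2} = \left(\frac{3}{2}\right)^{2} = \frac{9}{4}$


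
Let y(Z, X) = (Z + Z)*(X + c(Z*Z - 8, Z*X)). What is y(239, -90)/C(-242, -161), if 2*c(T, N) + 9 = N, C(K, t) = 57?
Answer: -1728687/19 ≈ -90984.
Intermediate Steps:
c(T, N) = -9/2 + N/2
y(Z, X) = 2*Z*(-9/2 + X + X*Z/2) (y(Z, X) = (Z + Z)*(X + (-9/2 + (Z*X)/2)) = (2*Z)*(X + (-9/2 + (X*Z)/2)) = (2*Z)*(X + (-9/2 + X*Z/2)) = (2*Z)*(-9/2 + X + X*Z/2) = 2*Z*(-9/2 + X + X*Z/2))
y(239, -90)/C(-242, -161) = (239*(-9 + 2*(-90) - 90*239))/57 = (239*(-9 - 180 - 21510))*(1/57) = (239*(-21699))*(1/57) = -5186061*1/57 = -1728687/19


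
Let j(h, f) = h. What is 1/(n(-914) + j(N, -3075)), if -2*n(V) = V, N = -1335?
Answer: -1/878 ≈ -0.0011390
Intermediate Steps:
n(V) = -V/2
1/(n(-914) + j(N, -3075)) = 1/(-1/2*(-914) - 1335) = 1/(457 - 1335) = 1/(-878) = -1/878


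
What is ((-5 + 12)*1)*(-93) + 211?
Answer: -440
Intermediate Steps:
((-5 + 12)*1)*(-93) + 211 = (7*1)*(-93) + 211 = 7*(-93) + 211 = -651 + 211 = -440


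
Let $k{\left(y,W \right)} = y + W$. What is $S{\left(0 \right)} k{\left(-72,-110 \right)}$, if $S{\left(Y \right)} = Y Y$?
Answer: $0$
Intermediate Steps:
$k{\left(y,W \right)} = W + y$
$S{\left(Y \right)} = Y^{2}$
$S{\left(0 \right)} k{\left(-72,-110 \right)} = 0^{2} \left(-110 - 72\right) = 0 \left(-182\right) = 0$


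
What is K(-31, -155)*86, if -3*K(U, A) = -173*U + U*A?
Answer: -874448/3 ≈ -2.9148e+5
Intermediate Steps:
K(U, A) = 173*U/3 - A*U/3 (K(U, A) = -(-173*U + U*A)/3 = -(-173*U + A*U)/3 = 173*U/3 - A*U/3)
K(-31, -155)*86 = ((⅓)*(-31)*(173 - 1*(-155)))*86 = ((⅓)*(-31)*(173 + 155))*86 = ((⅓)*(-31)*328)*86 = -10168/3*86 = -874448/3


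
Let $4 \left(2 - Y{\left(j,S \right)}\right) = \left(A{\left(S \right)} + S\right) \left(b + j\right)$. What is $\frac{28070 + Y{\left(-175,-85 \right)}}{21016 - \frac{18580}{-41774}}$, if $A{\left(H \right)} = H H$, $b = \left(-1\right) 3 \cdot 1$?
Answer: $\frac{3611383187}{219485241} \approx 16.454$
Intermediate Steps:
$b = -3$ ($b = \left(-3\right) 1 = -3$)
$A{\left(H \right)} = H^{2}$
$Y{\left(j,S \right)} = 2 - \frac{\left(-3 + j\right) \left(S + S^{2}\right)}{4}$ ($Y{\left(j,S \right)} = 2 - \frac{\left(S^{2} + S\right) \left(-3 + j\right)}{4} = 2 - \frac{\left(S + S^{2}\right) \left(-3 + j\right)}{4} = 2 - \frac{\left(-3 + j\right) \left(S + S^{2}\right)}{4}$)
$\frac{28070 + Y{\left(-175,-85 \right)}}{21016 - \frac{18580}{-41774}} = \frac{28070 + \left(2 + \frac{3}{4} \left(-85\right) + \frac{3 \left(-85\right)^{2}}{4} - \left(- \frac{85}{4}\right) \left(-175\right) - - \frac{175 \left(-85\right)^{2}}{4}\right)}{21016 - \frac{18580}{-41774}} = \frac{28070 - \left(- \frac{6553}{4} - \frac{1264375}{4}\right)}{21016 - - \frac{9290}{20887}} = \frac{28070 + \left(2 - \frac{255}{4} + \frac{21675}{4} - \frac{14875}{4} + \frac{1264375}{4}\right)}{21016 + \frac{9290}{20887}} = \frac{28070 + 317732}{\frac{438970482}{20887}} = 345802 \cdot \frac{20887}{438970482} = \frac{3611383187}{219485241}$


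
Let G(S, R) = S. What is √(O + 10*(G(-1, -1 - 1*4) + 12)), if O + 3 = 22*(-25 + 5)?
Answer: 3*I*√37 ≈ 18.248*I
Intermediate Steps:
O = -443 (O = -3 + 22*(-25 + 5) = -3 + 22*(-20) = -3 - 440 = -443)
√(O + 10*(G(-1, -1 - 1*4) + 12)) = √(-443 + 10*(-1 + 12)) = √(-443 + 10*11) = √(-443 + 110) = √(-333) = 3*I*√37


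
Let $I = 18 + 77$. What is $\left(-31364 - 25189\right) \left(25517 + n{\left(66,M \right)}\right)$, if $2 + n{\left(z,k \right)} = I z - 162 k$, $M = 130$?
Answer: $-606530925$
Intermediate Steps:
$I = 95$
$n{\left(z,k \right)} = -2 - 162 k + 95 z$ ($n{\left(z,k \right)} = -2 - \left(- 95 z + 162 k\right) = -2 - 162 k + 95 z$)
$\left(-31364 - 25189\right) \left(25517 + n{\left(66,M \right)}\right) = \left(-31364 - 25189\right) \left(25517 - 14792\right) = - 56553 \left(25517 - 14792\right) = \left(-56553\right) 10725 = -606530925$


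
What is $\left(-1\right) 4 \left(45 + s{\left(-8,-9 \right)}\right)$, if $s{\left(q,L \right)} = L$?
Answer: $-144$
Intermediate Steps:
$\left(-1\right) 4 \left(45 + s{\left(-8,-9 \right)}\right) = \left(-1\right) 4 \left(45 - 9\right) = \left(-4\right) 36 = -144$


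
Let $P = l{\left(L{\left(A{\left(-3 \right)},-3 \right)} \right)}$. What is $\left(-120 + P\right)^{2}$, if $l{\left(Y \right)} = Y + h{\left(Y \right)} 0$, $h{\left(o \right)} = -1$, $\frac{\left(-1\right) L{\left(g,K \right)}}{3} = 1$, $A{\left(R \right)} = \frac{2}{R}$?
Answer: $15129$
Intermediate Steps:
$L{\left(g,K \right)} = -3$ ($L{\left(g,K \right)} = \left(-3\right) 1 = -3$)
$l{\left(Y \right)} = Y$ ($l{\left(Y \right)} = Y - 0 = Y + 0 = Y$)
$P = -3$
$\left(-120 + P\right)^{2} = \left(-120 - 3\right)^{2} = \left(-123\right)^{2} = 15129$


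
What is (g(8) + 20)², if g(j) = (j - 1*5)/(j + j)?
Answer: 104329/256 ≈ 407.54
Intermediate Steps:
g(j) = (-5 + j)/(2*j) (g(j) = (j - 5)/((2*j)) = (-5 + j)*(1/(2*j)) = (-5 + j)/(2*j))
(g(8) + 20)² = ((½)*(-5 + 8)/8 + 20)² = ((½)*(⅛)*3 + 20)² = (3/16 + 20)² = (323/16)² = 104329/256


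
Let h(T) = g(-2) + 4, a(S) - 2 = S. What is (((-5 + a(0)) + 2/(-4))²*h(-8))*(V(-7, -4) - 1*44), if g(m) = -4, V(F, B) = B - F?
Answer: 0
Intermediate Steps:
a(S) = 2 + S
h(T) = 0 (h(T) = -4 + 4 = 0)
(((-5 + a(0)) + 2/(-4))²*h(-8))*(V(-7, -4) - 1*44) = (((-5 + (2 + 0)) + 2/(-4))²*0)*((-4 - 1*(-7)) - 1*44) = (((-5 + 2) + 2*(-¼))²*0)*((-4 + 7) - 44) = ((-3 - ½)²*0)*(3 - 44) = ((-7/2)²*0)*(-41) = ((49/4)*0)*(-41) = 0*(-41) = 0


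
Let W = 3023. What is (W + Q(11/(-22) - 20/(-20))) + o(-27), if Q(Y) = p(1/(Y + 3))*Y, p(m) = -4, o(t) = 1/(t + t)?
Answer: 163133/54 ≈ 3021.0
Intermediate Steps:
o(t) = 1/(2*t)
Q(Y) = -4*Y
(W + Q(11/(-22) - 20/(-20))) + o(-27) = (3023 - 4*(11/(-22) - 20/(-20))) + (½)/(-27) = (3023 - 4*(11*(-1/22) - 20*(-1/20))) + (½)*(-1/27) = (3023 - 4*(-½ + 1)) - 1/54 = (3023 - 4*½) - 1/54 = (3023 - 2) - 1/54 = 3021 - 1/54 = 163133/54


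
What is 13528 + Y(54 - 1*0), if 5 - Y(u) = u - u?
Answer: 13533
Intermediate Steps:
Y(u) = 5 (Y(u) = 5 - (u - u) = 5 - 1*0 = 5 + 0 = 5)
13528 + Y(54 - 1*0) = 13528 + 5 = 13533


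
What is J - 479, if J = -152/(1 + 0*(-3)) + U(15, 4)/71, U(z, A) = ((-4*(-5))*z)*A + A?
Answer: -43597/71 ≈ -614.04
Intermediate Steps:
U(z, A) = A + 20*A*z (U(z, A) = (20*z)*A + A = 20*A*z + A = A + 20*A*z)
J = -9588/71 (J = -152/(1 + 0*(-3)) + (4*(1 + 20*15))/71 = -152/(1 + 0) + (4*(1 + 300))*(1/71) = -152/1 + (4*301)*(1/71) = -152*1 + 1204*(1/71) = -152 + 1204/71 = -9588/71 ≈ -135.04)
J - 479 = -9588/71 - 479 = -43597/71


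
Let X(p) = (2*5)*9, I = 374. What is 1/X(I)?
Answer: 1/90 ≈ 0.011111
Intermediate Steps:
X(p) = 90 (X(p) = 10*9 = 90)
1/X(I) = 1/90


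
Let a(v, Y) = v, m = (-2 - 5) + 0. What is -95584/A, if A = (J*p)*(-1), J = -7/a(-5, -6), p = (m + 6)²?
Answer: 477920/7 ≈ 68274.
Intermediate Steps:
m = -7 (m = -7 + 0 = -7)
p = 1 (p = (-7 + 6)² = (-1)² = 1)
J = 7/5 (J = -7/(-5) = -7*(-⅕) = 7/5 ≈ 1.4000)
A = -7/5 (A = ((7/5)*1)*(-1) = (7/5)*(-1) = -7/5 ≈ -1.4000)
-95584/A = -95584/(-7/5) = -95584*(-5/7) = 477920/7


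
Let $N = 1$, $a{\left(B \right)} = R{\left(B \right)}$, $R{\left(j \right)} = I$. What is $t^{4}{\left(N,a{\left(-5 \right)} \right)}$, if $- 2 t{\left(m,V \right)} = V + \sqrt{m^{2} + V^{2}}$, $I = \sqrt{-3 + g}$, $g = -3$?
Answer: $\frac{241}{16} + \frac{11 \sqrt{30}}{4} \approx 30.125$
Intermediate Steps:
$I = i \sqrt{6}$ ($I = \sqrt{-3 - 3} = \sqrt{-6} = i \sqrt{6} \approx 2.4495 i$)
$R{\left(j \right)} = i \sqrt{6}$
$a{\left(B \right)} = i \sqrt{6}$
$t{\left(m,V \right)} = - \frac{V}{2} - \frac{\sqrt{V^{2} + m^{2}}}{2}$ ($t{\left(m,V \right)} = - \frac{V + \sqrt{m^{2} + V^{2}}}{2} = - \frac{V + \sqrt{V^{2} + m^{2}}}{2} = - \frac{V}{2} - \frac{\sqrt{V^{2} + m^{2}}}{2}$)
$t^{4}{\left(N,a{\left(-5 \right)} \right)} = \left(- \frac{i \sqrt{6}}{2} - \frac{\sqrt{\left(i \sqrt{6}\right)^{2} + 1^{2}}}{2}\right)^{4} = \left(- \frac{i \sqrt{6}}{2} - \frac{\sqrt{-6 + 1}}{2}\right)^{4} = \left(- \frac{i \sqrt{6}}{2} - \frac{\sqrt{-5}}{2}\right)^{4} = \left(- \frac{i \sqrt{6}}{2} - \frac{i \sqrt{5}}{2}\right)^{4} = \left(- \frac{i \sqrt{5}}{2} - \frac{i \sqrt{6}}{2}\right)^{4}$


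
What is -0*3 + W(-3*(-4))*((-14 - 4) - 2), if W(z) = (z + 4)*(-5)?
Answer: 1600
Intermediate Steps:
W(z) = -20 - 5*z (W(z) = (4 + z)*(-5) = -20 - 5*z)
-0*3 + W(-3*(-4))*((-14 - 4) - 2) = -0*3 + (-20 - (-15)*(-4))*((-14 - 4) - 2) = -6*0 + (-20 - 5*12)*(-18 - 2) = 0 + (-20 - 60)*(-20) = 0 - 80*(-20) = 0 + 1600 = 1600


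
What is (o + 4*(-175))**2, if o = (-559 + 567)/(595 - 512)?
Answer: 3374680464/6889 ≈ 4.8987e+5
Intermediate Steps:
o = 8/83 ≈ 0.096385
(o + 4*(-175))**2 = (8/83 + 4*(-175))**2 = (8/83 - 700)**2 = (-58092/83)**2 = 3374680464/6889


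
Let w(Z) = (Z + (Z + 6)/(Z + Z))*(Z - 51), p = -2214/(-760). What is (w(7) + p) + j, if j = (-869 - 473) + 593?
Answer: -2912551/2660 ≈ -1094.9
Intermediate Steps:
p = 1107/380 (p = -2214*(-1/760) = 1107/380 ≈ 2.9132)
j = -749 (j = -1342 + 593 = -749)
w(Z) = (-51 + Z)*(Z + (6 + Z)/(2*Z)) (w(Z) = (Z + (6 + Z)/((2*Z)))*(-51 + Z) = (Z + (6 + Z)*(1/(2*Z)))*(-51 + Z) = (Z + (6 + Z)/(2*Z))*(-51 + Z) = (-51 + Z)*(Z + (6 + Z)/(2*Z)))
(w(7) + p) + j = ((-45/2 + 7² - 153/7 - 101/2*7) + 1107/380) - 749 = ((-45/2 + 49 - 153*⅐ - 707/2) + 1107/380) - 749 = ((-45/2 + 49 - 153/7 - 707/2) + 1107/380) - 749 = (-2442/7 + 1107/380) - 749 = -920211/2660 - 749 = -2912551/2660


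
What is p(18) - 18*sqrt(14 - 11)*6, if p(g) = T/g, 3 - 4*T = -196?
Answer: 199/72 - 108*sqrt(3) ≈ -184.30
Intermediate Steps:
T = 199/4 (T = 3/4 - 1/4*(-196) = 3/4 + 49 = 199/4 ≈ 49.750)
p(g) = 199/(4*g)
p(18) - 18*sqrt(14 - 11)*6 = (199/4)/18 - 18*sqrt(14 - 11)*6 = (199/4)*(1/18) - 18*sqrt(3)*6 = 199/72 - 108*sqrt(3)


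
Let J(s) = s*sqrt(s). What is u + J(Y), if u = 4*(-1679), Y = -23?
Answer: -6716 - 23*I*sqrt(23) ≈ -6716.0 - 110.3*I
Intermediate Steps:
J(s) = s**(3/2)
u = -6716
u + J(Y) = -6716 + (-23)**(3/2) = -6716 - 23*I*sqrt(23)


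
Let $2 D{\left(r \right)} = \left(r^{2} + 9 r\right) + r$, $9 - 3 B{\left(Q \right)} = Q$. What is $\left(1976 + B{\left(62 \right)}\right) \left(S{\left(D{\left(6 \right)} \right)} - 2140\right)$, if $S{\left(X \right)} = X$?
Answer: $- \frac{12290500}{3} \approx -4.0968 \cdot 10^{6}$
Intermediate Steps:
$B{\left(Q \right)} = 3 - \frac{Q}{3}$
$D{\left(r \right)} = \frac{r^{2}}{2} + 5 r$ ($D{\left(r \right)} = \frac{\left(r^{2} + 9 r\right) + r}{2} = \frac{r^{2} + 10 r}{2} = \frac{r^{2}}{2} + 5 r$)
$\left(1976 + B{\left(62 \right)}\right) \left(S{\left(D{\left(6 \right)} \right)} - 2140\right) = \left(1976 + \left(3 - \frac{62}{3}\right)\right) \left(\frac{1}{2} \cdot 6 \left(10 + 6\right) - 2140\right) = \left(1976 + \left(3 - \frac{62}{3}\right)\right) \left(\frac{1}{2} \cdot 6 \cdot 16 - 2140\right) = \left(1976 - \frac{53}{3}\right) \left(48 - 2140\right) = \frac{5875}{3} \left(-2092\right) = - \frac{12290500}{3}$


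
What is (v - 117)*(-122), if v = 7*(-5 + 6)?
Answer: 13420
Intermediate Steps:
v = 7 (v = 7*1 = 7)
(v - 117)*(-122) = (7 - 117)*(-122) = -110*(-122) = 13420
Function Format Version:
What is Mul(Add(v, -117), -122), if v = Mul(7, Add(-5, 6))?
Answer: 13420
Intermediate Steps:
v = 7 (v = Mul(7, 1) = 7)
Mul(Add(v, -117), -122) = Mul(Add(7, -117), -122) = Mul(-110, -122) = 13420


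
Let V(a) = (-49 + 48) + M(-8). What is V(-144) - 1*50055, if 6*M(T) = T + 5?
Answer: -100113/2 ≈ -50057.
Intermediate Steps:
M(T) = ⅚ + T/6 (M(T) = (T + 5)/6 = (5 + T)/6 = ⅚ + T/6)
V(a) = -3/2 (V(a) = (-49 + 48) + (⅚ + (⅙)*(-8)) = -1 + (⅚ - 4/3) = -1 - ½ = -3/2)
V(-144) - 1*50055 = -3/2 - 1*50055 = -3/2 - 50055 = -100113/2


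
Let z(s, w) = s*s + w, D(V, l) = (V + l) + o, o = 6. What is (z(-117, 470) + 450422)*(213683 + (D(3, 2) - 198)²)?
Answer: 115518994812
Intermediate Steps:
D(V, l) = 6 + V + l (D(V, l) = (V + l) + 6 = 6 + V + l)
z(s, w) = w + s² (z(s, w) = s² + w = w + s²)
(z(-117, 470) + 450422)*(213683 + (D(3, 2) - 198)²) = ((470 + (-117)²) + 450422)*(213683 + ((6 + 3 + 2) - 198)²) = ((470 + 13689) + 450422)*(213683 + (11 - 198)²) = (14159 + 450422)*(213683 + (-187)²) = 464581*(213683 + 34969) = 464581*248652 = 115518994812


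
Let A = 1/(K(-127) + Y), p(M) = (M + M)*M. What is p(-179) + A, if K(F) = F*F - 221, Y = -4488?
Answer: 731816441/11420 ≈ 64082.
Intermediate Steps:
K(F) = -221 + F² (K(F) = F² - 221 = -221 + F²)
p(M) = 2*M² (p(M) = (2*M)*M = 2*M²)
A = 1/11420 (A = 1/((-221 + (-127)²) - 4488) = 1/((-221 + 16129) - 4488) = 1/(15908 - 4488) = 1/11420 ≈ 8.7566e-5)
p(-179) + A = 2*(-179)² + 1/11420 = 2*32041 + 1/11420 = 64082 + 1/11420 = 731816441/11420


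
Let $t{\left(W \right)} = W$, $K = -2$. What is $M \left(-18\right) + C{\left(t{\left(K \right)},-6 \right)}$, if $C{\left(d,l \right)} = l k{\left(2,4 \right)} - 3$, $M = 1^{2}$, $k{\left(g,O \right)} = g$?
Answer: $-33$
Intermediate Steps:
$M = 1$
$C{\left(d,l \right)} = -3 + 2 l$ ($C{\left(d,l \right)} = l 2 - 3 = 2 l - 3 = -3 + 2 l$)
$M \left(-18\right) + C{\left(t{\left(K \right)},-6 \right)} = 1 \left(-18\right) + \left(-3 + 2 \left(-6\right)\right) = -18 - 15 = -33$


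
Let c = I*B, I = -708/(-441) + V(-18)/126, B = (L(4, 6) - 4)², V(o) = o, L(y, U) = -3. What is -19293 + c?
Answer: -57664/3 ≈ -19221.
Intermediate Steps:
B = 49 (B = (-3 - 4)² = (-7)² = 49)
I = 215/147 (I = -708/(-441) - 18/126 = -708*(-1/441) - 18*1/126 = 236/147 - ⅐ = 215/147 ≈ 1.4626)
c = 215/3 (c = (215/147)*49 = 215/3 ≈ 71.667)
-19293 + c = -19293 + 215/3 = -57664/3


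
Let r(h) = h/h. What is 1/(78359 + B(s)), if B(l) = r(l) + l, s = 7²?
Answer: 1/78409 ≈ 1.2754e-5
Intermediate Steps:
s = 49
r(h) = 1
B(l) = 1 + l
1/(78359 + B(s)) = 1/(78359 + (1 + 49)) = 1/(78359 + 50) = 1/78409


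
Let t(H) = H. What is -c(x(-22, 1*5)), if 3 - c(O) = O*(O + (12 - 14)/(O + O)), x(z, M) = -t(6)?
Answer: 32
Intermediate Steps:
x(z, M) = -6 (x(z, M) = -1*6 = -6)
c(O) = 3 - O*(O - 1/O) (c(O) = 3 - O*(O + (12 - 14)/(O + O)) = 3 - O*(O - 2*1/(2*O)) = 3 - O*(O - 1/O))
-c(x(-22, 1*5)) = -(4 - 1*(-6)²) = -(4 - 1*36) = -(4 - 36) = -1*(-32) = 32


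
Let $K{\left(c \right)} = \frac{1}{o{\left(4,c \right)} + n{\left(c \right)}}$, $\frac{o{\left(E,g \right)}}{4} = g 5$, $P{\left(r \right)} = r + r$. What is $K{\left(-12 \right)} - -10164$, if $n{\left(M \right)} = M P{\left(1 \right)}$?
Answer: $\frac{2683295}{264} \approx 10164.0$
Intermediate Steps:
$P{\left(r \right)} = 2 r$
$o{\left(E,g \right)} = 20 g$ ($o{\left(E,g \right)} = 4 g 5 = 4 \cdot 5 g = 20 g$)
$n{\left(M \right)} = 2 M$ ($n{\left(M \right)} = M 2 \cdot 1 = M 2 = 2 M$)
$K{\left(c \right)} = \frac{1}{22 c}$ ($K{\left(c \right)} = \frac{1}{20 c + 2 c} = \frac{1}{22 c}$)
$K{\left(-12 \right)} - -10164 = \frac{1}{22 \left(-12\right)} - -10164 = \frac{1}{22} \left(- \frac{1}{12}\right) + 10164 = - \frac{1}{264} + 10164 = \frac{2683295}{264}$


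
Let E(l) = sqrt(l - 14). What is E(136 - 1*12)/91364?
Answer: sqrt(110)/91364 ≈ 0.00011479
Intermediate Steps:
E(l) = sqrt(-14 + l)
E(136 - 1*12)/91364 = sqrt(-14 + (136 - 1*12))/91364 = sqrt(-14 + (136 - 12))*(1/91364) = sqrt(-14 + 124)*(1/91364) = sqrt(110)*(1/91364) = sqrt(110)/91364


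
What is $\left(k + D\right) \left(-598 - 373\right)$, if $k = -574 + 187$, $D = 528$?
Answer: $-136911$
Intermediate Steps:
$k = -387$
$\left(k + D\right) \left(-598 - 373\right) = \left(-387 + 528\right) \left(-598 - 373\right) = 141 \left(-598 - 373\right) = 141 \left(-971\right) = -136911$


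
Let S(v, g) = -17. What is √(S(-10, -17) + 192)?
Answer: 5*√7 ≈ 13.229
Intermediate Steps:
√(S(-10, -17) + 192) = √(-17 + 192) = √175 = 5*√7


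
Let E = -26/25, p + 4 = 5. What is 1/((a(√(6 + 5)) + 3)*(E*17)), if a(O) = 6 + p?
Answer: -5/884 ≈ -0.0056561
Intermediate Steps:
p = 1 (p = -4 + 5 = 1)
a(O) = 7 (a(O) = 6 + 1 = 7)
E = -26/25 (E = -26*1/25 = -26/25 ≈ -1.0400)
1/((a(√(6 + 5)) + 3)*(E*17)) = 1/((7 + 3)*(-26/25*17)) = 1/(10*(-442/25)) = 1/(-884/5) = -5/884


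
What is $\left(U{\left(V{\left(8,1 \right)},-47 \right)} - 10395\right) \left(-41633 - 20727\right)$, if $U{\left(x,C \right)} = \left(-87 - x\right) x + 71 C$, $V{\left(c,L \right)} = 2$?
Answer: $867427600$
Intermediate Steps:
$U{\left(x,C \right)} = 71 C + x \left(-87 - x\right)$ ($U{\left(x,C \right)} = x \left(-87 - x\right) + 71 C = 71 C + x \left(-87 - x\right)$)
$\left(U{\left(V{\left(8,1 \right)},-47 \right)} - 10395\right) \left(-41633 - 20727\right) = \left(\left(- 2^{2} - 174 + 71 \left(-47\right)\right) - 10395\right) \left(-41633 - 20727\right) = \left(\left(\left(-1\right) 4 - 174 - 3337\right) - 10395\right) \left(-62360\right) = \left(\left(-4 - 174 - 3337\right) - 10395\right) \left(-62360\right) = \left(-3515 - 10395\right) \left(-62360\right) = \left(-13910\right) \left(-62360\right) = 867427600$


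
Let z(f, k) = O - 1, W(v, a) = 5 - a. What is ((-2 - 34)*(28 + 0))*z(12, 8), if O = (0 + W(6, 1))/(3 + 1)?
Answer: 0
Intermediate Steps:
O = 1 (O = (0 + (5 - 1*1))/(3 + 1) = (0 + (5 - 1))/4 = (0 + 4)*(¼) = 4*(¼) = 1)
z(f, k) = 0 (z(f, k) = 1 - 1 = 0)
((-2 - 34)*(28 + 0))*z(12, 8) = ((-2 - 34)*(28 + 0))*0 = -36*28*0 = -1008*0 = 0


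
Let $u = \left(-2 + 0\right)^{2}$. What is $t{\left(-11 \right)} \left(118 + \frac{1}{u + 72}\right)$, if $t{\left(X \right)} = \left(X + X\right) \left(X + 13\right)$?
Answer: $- \frac{98659}{19} \approx -5192.6$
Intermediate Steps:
$u = 4$ ($u = \left(-2\right)^{2} = 4$)
$t{\left(X \right)} = 2 X \left(13 + X\right)$
$t{\left(-11 \right)} \left(118 + \frac{1}{u + 72}\right) = 2 \left(-11\right) \left(13 - 11\right) \left(118 + \frac{1}{4 + 72}\right) = 2 \left(-11\right) 2 \left(118 + \frac{1}{76}\right) = - 44 \left(118 + \frac{1}{76}\right) = \left(-44\right) \frac{8969}{76} = - \frac{98659}{19}$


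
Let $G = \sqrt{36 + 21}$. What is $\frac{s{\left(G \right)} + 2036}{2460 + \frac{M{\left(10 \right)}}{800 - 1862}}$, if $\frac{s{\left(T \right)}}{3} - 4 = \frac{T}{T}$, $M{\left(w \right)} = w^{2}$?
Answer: $\frac{1089081}{1306210} \approx 0.83377$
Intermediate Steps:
$G = \sqrt{57} \approx 7.5498$
$s{\left(T \right)} = 15$ ($s{\left(T \right)} = 12 + 3 \frac{T}{T} = 12 + 3 \cdot 1 = 12 + 3 = 15$)
$\frac{s{\left(G \right)} + 2036}{2460 + \frac{M{\left(10 \right)}}{800 - 1862}} = \frac{15 + 2036}{2460 + \frac{10^{2}}{800 - 1862}} = \frac{2051}{2460 + \frac{100}{-1062}} = \frac{2051}{2460 + 100 \left(- \frac{1}{1062}\right)} = \frac{2051}{2460 - \frac{50}{531}} = \frac{2051}{\frac{1306210}{531}} = 2051 \cdot \frac{531}{1306210} = \frac{1089081}{1306210}$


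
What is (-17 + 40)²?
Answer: 529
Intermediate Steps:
(-17 + 40)² = 23² = 529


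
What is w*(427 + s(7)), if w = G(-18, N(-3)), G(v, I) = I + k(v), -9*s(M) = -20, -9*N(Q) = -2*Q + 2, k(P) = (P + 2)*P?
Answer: 9981992/81 ≈ 1.2323e+5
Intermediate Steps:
k(P) = P*(2 + P) (k(P) = (2 + P)*P = P*(2 + P))
N(Q) = -2/9 + 2*Q/9 (N(Q) = -(-2*Q + 2)/9 = -(2 - 2*Q)/9 = -2/9 + 2*Q/9)
s(M) = 20/9 (s(M) = -⅑*(-20) = 20/9)
G(v, I) = I + v*(2 + v)
w = 2584/9 (w = (-2/9 + (2/9)*(-3)) - 18*(2 - 18) = (-2/9 - ⅔) - 18*(-16) = -8/9 + 288 = 2584/9 ≈ 287.11)
w*(427 + s(7)) = 2584*(427 + 20/9)/9 = (2584/9)*(3863/9) = 9981992/81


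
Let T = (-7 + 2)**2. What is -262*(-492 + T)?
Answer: 122354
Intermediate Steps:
T = 25 (T = (-5)**2 = 25)
-262*(-492 + T) = -262*(-492 + 25) = -262*(-467) = 122354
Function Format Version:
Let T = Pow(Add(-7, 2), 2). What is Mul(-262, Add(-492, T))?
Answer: 122354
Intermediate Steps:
T = 25 (T = Pow(-5, 2) = 25)
Mul(-262, Add(-492, T)) = Mul(-262, Add(-492, 25)) = Mul(-262, -467) = 122354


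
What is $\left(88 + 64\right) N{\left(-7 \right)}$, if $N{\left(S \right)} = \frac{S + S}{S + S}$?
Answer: $152$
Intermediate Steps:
$N{\left(S \right)} = 1$ ($N{\left(S \right)} = \frac{2 S}{2 S} = 2 S \frac{1}{2 S} = 1$)
$\left(88 + 64\right) N{\left(-7 \right)} = \left(88 + 64\right) 1 = 152 \cdot 1 = 152$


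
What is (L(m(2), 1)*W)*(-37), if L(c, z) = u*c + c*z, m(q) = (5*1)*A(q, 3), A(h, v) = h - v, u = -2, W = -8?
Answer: 1480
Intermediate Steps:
m(q) = -15 + 5*q (m(q) = (5*1)*(q - 1*3) = 5*(q - 3) = 5*(-3 + q) = -15 + 5*q)
L(c, z) = -2*c + c*z
(L(m(2), 1)*W)*(-37) = (((-15 + 5*2)*(-2 + 1))*(-8))*(-37) = (((-15 + 10)*(-1))*(-8))*(-37) = (-5*(-1)*(-8))*(-37) = (5*(-8))*(-37) = -40*(-37) = 1480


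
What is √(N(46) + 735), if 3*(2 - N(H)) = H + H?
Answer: √6357/3 ≈ 26.577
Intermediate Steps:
N(H) = 2 - 2*H/3 (N(H) = 2 - (H + H)/3 = 2 - 2*H/3)
√(N(46) + 735) = √((2 - ⅔*46) + 735) = √((2 - 92/3) + 735) = √(-86/3 + 735) = √(2119/3) = √6357/3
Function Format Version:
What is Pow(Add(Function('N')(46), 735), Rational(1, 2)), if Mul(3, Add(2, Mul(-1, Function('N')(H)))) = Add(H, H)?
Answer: Mul(Rational(1, 3), Pow(6357, Rational(1, 2))) ≈ 26.577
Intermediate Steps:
Function('N')(H) = Add(2, Mul(Rational(-2, 3), H)) (Function('N')(H) = Add(2, Mul(Rational(-1, 3), Add(H, H))) = Add(2, Mul(Rational(-1, 3), Mul(2, H))) = Add(2, Mul(Rational(-2, 3), H)))
Pow(Add(Function('N')(46), 735), Rational(1, 2)) = Pow(Add(Add(2, Mul(Rational(-2, 3), 46)), 735), Rational(1, 2)) = Pow(Add(Add(2, Rational(-92, 3)), 735), Rational(1, 2)) = Pow(Add(Rational(-86, 3), 735), Rational(1, 2)) = Pow(Rational(2119, 3), Rational(1, 2)) = Mul(Rational(1, 3), Pow(6357, Rational(1, 2)))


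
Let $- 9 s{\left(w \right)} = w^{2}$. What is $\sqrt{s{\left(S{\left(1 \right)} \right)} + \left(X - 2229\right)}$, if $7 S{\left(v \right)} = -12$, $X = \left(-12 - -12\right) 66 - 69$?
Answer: $\frac{i \sqrt{112618}}{7} \approx 47.941 i$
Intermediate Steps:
$X = -69$ ($X = \left(-12 + 12\right) 66 - 69 = 0 \cdot 66 - 69 = 0 - 69 = -69$)
$S{\left(v \right)} = - \frac{12}{7}$ ($S{\left(v \right)} = \frac{1}{7} \left(-12\right) = - \frac{12}{7}$)
$s{\left(w \right)} = - \frac{w^{2}}{9}$
$\sqrt{s{\left(S{\left(1 \right)} \right)} + \left(X - 2229\right)} = \sqrt{- \frac{\left(- \frac{12}{7}\right)^{2}}{9} - 2298} = \sqrt{\left(- \frac{1}{9}\right) \frac{144}{49} - 2298} = \sqrt{- \frac{16}{49} - 2298} = \sqrt{- \frac{112618}{49}} = \frac{i \sqrt{112618}}{7}$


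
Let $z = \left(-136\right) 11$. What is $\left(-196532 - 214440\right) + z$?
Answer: $-412468$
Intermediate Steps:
$z = -1496$
$\left(-196532 - 214440\right) + z = \left(-196532 - 214440\right) - 1496 = -410972 - 1496 = -412468$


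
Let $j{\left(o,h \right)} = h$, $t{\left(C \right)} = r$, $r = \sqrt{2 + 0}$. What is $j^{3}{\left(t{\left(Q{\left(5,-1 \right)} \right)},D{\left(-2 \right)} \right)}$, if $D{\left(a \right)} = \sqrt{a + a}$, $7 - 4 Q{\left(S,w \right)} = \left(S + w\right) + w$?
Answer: $- 8 i \approx - 8.0 i$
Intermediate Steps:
$r = \sqrt{2} \approx 1.4142$
$Q{\left(S,w \right)} = \frac{7}{4} - \frac{w}{2} - \frac{S}{4}$ ($Q{\left(S,w \right)} = \frac{7}{4} - \frac{\left(S + w\right) + w}{4} = \frac{7}{4} - \frac{S + 2 w}{4} = \frac{7}{4} - \left(\frac{w}{2} + \frac{S}{4}\right) = \frac{7}{4} - \frac{w}{2} - \frac{S}{4}$)
$t{\left(C \right)} = \sqrt{2}$
$D{\left(a \right)} = \sqrt{2} \sqrt{a}$ ($D{\left(a \right)} = \sqrt{2 a} = \sqrt{2} \sqrt{a}$)
$j^{3}{\left(t{\left(Q{\left(5,-1 \right)} \right)},D{\left(-2 \right)} \right)} = \left(\sqrt{2} \sqrt{-2}\right)^{3} = \left(\sqrt{2} i \sqrt{2}\right)^{3} = \left(2 i\right)^{3} = - 8 i$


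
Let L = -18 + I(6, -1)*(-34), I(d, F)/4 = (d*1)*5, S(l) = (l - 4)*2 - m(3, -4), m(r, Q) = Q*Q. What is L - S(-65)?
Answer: -3944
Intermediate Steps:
m(r, Q) = Q²
S(l) = -24 + 2*l (S(l) = (l - 4)*2 - 1*(-4)² = (-4 + l)*2 - 1*16 = (-8 + 2*l) - 16 = -24 + 2*l)
I(d, F) = 20*d (I(d, F) = 4*((d*1)*5) = 4*(d*5) = 4*(5*d) = 20*d)
L = -4098 (L = -18 + (20*6)*(-34) = -18 + 120*(-34) = -18 - 4080 = -4098)
L - S(-65) = -4098 - (-24 + 2*(-65)) = -4098 - (-24 - 130) = -4098 - 1*(-154) = -4098 + 154 = -3944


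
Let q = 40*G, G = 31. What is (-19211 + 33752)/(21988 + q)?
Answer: 14541/23228 ≈ 0.62601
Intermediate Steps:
q = 1240 (q = 40*31 = 1240)
(-19211 + 33752)/(21988 + q) = (-19211 + 33752)/(21988 + 1240) = 14541/23228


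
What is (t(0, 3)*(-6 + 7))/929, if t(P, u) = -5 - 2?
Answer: -7/929 ≈ -0.0075350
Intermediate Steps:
t(P, u) = -7
(t(0, 3)*(-6 + 7))/929 = -7*(-6 + 7)/929 = -7*1*(1/929) = -7*1/929 = -7/929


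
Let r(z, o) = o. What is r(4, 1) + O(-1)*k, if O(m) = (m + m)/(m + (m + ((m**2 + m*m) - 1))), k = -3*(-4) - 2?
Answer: 21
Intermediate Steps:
k = 10 (k = 12 - 2 = 10)
O(m) = 2*m/(-1 + 2*m + 2*m**2) (O(m) = (2*m)/(m + (m + ((m**2 + m**2) - 1))) = (2*m)/(m + (m + (2*m**2 - 1))) = (2*m)/(m + (m + (-1 + 2*m**2))) = (2*m)/(m + (-1 + m + 2*m**2)) = (2*m)/(-1 + 2*m + 2*m**2) = 2*m/(-1 + 2*m + 2*m**2))
r(4, 1) + O(-1)*k = 1 + (2*(-1)/(-1 + 2*(-1) + 2*(-1)**2))*10 = 1 + (2*(-1)/(-1 - 2 + 2*1))*10 = 1 + (2*(-1)/(-1 - 2 + 2))*10 = 1 + (2*(-1)/(-1))*10 = 1 + (2*(-1)*(-1))*10 = 1 + 2*10 = 1 + 20 = 21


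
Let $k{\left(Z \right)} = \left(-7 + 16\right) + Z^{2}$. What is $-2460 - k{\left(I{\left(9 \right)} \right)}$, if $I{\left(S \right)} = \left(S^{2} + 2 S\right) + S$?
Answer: $-14133$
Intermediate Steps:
$I{\left(S \right)} = S^{2} + 3 S$
$k{\left(Z \right)} = 9 + Z^{2}$
$-2460 - k{\left(I{\left(9 \right)} \right)} = -2460 - \left(9 + \left(9 \left(3 + 9\right)\right)^{2}\right) = -2460 - \left(9 + \left(9 \cdot 12\right)^{2}\right) = -2460 - \left(9 + 108^{2}\right) = -2460 - \left(9 + 11664\right) = -2460 - 11673 = -14133$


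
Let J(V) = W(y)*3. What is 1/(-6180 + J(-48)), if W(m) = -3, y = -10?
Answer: -1/6189 ≈ -0.00016158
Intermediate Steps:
J(V) = -9 (J(V) = -3*3 = -9)
1/(-6180 + J(-48)) = 1/(-6180 - 9) = 1/(-6189) = -1/6189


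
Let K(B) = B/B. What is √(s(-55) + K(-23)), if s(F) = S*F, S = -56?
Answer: √3081 ≈ 55.507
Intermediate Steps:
K(B) = 1
s(F) = -56*F
√(s(-55) + K(-23)) = √(-56*(-55) + 1) = √(3080 + 1) = √3081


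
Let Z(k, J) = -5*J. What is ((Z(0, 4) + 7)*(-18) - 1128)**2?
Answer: 799236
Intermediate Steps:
((Z(0, 4) + 7)*(-18) - 1128)**2 = ((-5*4 + 7)*(-18) - 1128)**2 = ((-20 + 7)*(-18) - 1128)**2 = (-13*(-18) - 1128)**2 = (234 - 1128)**2 = (-894)**2 = 799236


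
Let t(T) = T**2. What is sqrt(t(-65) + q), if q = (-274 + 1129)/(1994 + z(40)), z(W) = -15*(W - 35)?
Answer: sqrt(43103770)/101 ≈ 65.003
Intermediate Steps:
z(W) = 525 - 15*W (z(W) = -15*(-35 + W) = 525 - 15*W)
q = 45/101 (q = (-274 + 1129)/(1994 + (525 - 15*40)) = 855/(1994 + (525 - 600)) = 855/(1994 - 75) = 855/1919 = 855*(1/1919) = 45/101 ≈ 0.44554)
sqrt(t(-65) + q) = sqrt((-65)**2 + 45/101) = sqrt(4225 + 45/101) = sqrt(426770/101) = sqrt(43103770)/101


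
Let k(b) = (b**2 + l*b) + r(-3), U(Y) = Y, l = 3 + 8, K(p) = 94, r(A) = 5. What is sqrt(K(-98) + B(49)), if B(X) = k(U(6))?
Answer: sqrt(201) ≈ 14.177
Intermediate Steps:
l = 11
k(b) = 5 + b**2 + 11*b (k(b) = (b**2 + 11*b) + 5 = 5 + b**2 + 11*b)
B(X) = 107 (B(X) = 5 + 6**2 + 11*6 = 5 + 36 + 66 = 107)
sqrt(K(-98) + B(49)) = sqrt(94 + 107) = sqrt(201)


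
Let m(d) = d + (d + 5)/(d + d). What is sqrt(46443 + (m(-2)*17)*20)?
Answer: 2*sqrt(11377) ≈ 213.33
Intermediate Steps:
m(d) = d + (5 + d)/(2*d) (m(d) = d + (5 + d)/((2*d)) = d + (5 + d)*(1/(2*d)) = d + (5 + d)/(2*d))
sqrt(46443 + (m(-2)*17)*20) = sqrt(46443 + ((1/2 - 2 + (5/2)/(-2))*17)*20) = sqrt(46443 + ((1/2 - 2 + (5/2)*(-1/2))*17)*20) = sqrt(46443 + ((1/2 - 2 - 5/4)*17)*20) = sqrt(46443 - 11/4*17*20) = sqrt(46443 - 187/4*20) = sqrt(46443 - 935) = sqrt(45508) = 2*sqrt(11377)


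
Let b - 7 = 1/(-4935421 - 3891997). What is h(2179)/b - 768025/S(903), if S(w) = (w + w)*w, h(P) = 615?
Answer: 1761205648015027/20154276708930 ≈ 87.386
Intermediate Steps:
S(w) = 2*w² (S(w) = (2*w)*w = 2*w²)
b = 61791925/8827418 (b = 7 + 1/(-4935421 - 3891997) = 7 + 1/(-8827418) = 7 - 1/8827418 = 61791925/8827418 ≈ 7.0000)
h(2179)/b - 768025/S(903) = 615/(61791925/8827418) - 768025/(2*903²) = 615*(8827418/61791925) - 768025/(2*815409) = 1085772414/12358385 - 768025/1630818 = 1761205648015027/20154276708930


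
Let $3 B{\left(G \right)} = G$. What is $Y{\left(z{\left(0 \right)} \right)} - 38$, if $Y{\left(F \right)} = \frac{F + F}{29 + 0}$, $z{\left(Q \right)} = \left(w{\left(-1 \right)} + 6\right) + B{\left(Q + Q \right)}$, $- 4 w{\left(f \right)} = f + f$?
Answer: $- \frac{1089}{29} \approx -37.552$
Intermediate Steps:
$B{\left(G \right)} = \frac{G}{3}$
$w{\left(f \right)} = - \frac{f}{2}$ ($w{\left(f \right)} = - \frac{f + f}{4} = - \frac{2 f}{4} = - \frac{f}{2}$)
$z{\left(Q \right)} = \frac{13}{2} + \frac{2 Q}{3}$ ($z{\left(Q \right)} = \left(\left(- \frac{1}{2}\right) \left(-1\right) + 6\right) + \frac{Q + Q}{3} = \left(\frac{1}{2} + 6\right) + \frac{2 Q}{3} = \frac{13}{2} + \frac{2 Q}{3}$)
$Y{\left(F \right)} = \frac{2 F}{29}$
$Y{\left(z{\left(0 \right)} \right)} - 38 = \frac{2 \left(\frac{13}{2} + \frac{2}{3} \cdot 0\right)}{29} - 38 = \frac{2 \left(\frac{13}{2} + 0\right)}{29} - 38 = \frac{2}{29} \cdot \frac{13}{2} - 38 = \frac{13}{29} - 38 = - \frac{1089}{29}$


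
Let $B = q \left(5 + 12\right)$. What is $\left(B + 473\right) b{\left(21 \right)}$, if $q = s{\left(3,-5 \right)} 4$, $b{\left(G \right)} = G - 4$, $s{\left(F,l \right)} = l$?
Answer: $2261$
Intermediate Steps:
$b{\left(G \right)} = -4 + G$
$q = -20$ ($q = \left(-5\right) 4 = -20$)
$B = -340$ ($B = - 20 \left(5 + 12\right) = \left(-20\right) 17 = -340$)
$\left(B + 473\right) b{\left(21 \right)} = \left(-340 + 473\right) \left(-4 + 21\right) = 133 \cdot 17 = 2261$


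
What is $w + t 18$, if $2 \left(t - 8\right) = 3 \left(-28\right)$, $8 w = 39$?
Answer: $- \frac{4857}{8} \approx -607.13$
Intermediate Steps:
$w = \frac{39}{8}$ ($w = \frac{1}{8} \cdot 39 = \frac{39}{8} \approx 4.875$)
$t = -34$ ($t = 8 + \frac{3 \left(-28\right)}{2} = 8 + \frac{1}{2} \left(-84\right) = 8 - 42 = -34$)
$w + t 18 = \frac{39}{8} - 612 = - \frac{4857}{8}$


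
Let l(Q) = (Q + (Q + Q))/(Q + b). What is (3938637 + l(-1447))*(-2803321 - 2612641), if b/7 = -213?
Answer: -31335997482998907/1469 ≈ -2.1332e+13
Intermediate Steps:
b = -1491 (b = 7*(-213) = -1491)
l(Q) = 3*Q/(-1491 + Q) (l(Q) = (Q + (Q + Q))/(Q - 1491) = (Q + 2*Q)/(-1491 + Q) = (3*Q)/(-1491 + Q) = 3*Q/(-1491 + Q))
(3938637 + l(-1447))*(-2803321 - 2612641) = (3938637 + 3*(-1447)/(-1491 - 1447))*(-2803321 - 2612641) = (3938637 + 3*(-1447)/(-2938))*(-5415962) = (3938637 + 3*(-1447)*(-1/2938))*(-5415962) = (3938637 + 4341/2938)*(-5415962) = (11571719847/2938)*(-5415962) = -31335997482998907/1469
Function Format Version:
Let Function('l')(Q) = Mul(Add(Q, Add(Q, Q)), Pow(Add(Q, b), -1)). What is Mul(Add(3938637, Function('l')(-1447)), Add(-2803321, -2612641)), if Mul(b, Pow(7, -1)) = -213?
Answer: Rational(-31335997482998907, 1469) ≈ -2.1332e+13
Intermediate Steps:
b = -1491 (b = Mul(7, -213) = -1491)
Function('l')(Q) = Mul(3, Q, Pow(Add(-1491, Q), -1)) (Function('l')(Q) = Mul(Add(Q, Add(Q, Q)), Pow(Add(Q, -1491), -1)) = Mul(Add(Q, Mul(2, Q)), Pow(Add(-1491, Q), -1)) = Mul(Mul(3, Q), Pow(Add(-1491, Q), -1)) = Mul(3, Q, Pow(Add(-1491, Q), -1)))
Mul(Add(3938637, Function('l')(-1447)), Add(-2803321, -2612641)) = Mul(Add(3938637, Mul(3, -1447, Pow(Add(-1491, -1447), -1))), Add(-2803321, -2612641)) = Mul(Add(3938637, Mul(3, -1447, Pow(-2938, -1))), -5415962) = Mul(Add(3938637, Mul(3, -1447, Rational(-1, 2938))), -5415962) = Mul(Add(3938637, Rational(4341, 2938)), -5415962) = Mul(Rational(11571719847, 2938), -5415962) = Rational(-31335997482998907, 1469)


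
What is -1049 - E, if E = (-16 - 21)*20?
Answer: -309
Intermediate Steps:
E = -740 (E = -37*20 = -740)
-1049 - E = -1049 - 1*(-740) = -1049 + 740 = -309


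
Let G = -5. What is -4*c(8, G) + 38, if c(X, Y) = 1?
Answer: 34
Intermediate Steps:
-4*c(8, G) + 38 = -4*1 + 38 = -4 + 38 = 34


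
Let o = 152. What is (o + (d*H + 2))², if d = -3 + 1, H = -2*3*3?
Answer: 36100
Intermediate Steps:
H = -18 (H = -6*3 = -18)
d = -2
(o + (d*H + 2))² = (152 + (-2*(-18) + 2))² = (152 + (36 + 2))² = (152 + 38)² = 190² = 36100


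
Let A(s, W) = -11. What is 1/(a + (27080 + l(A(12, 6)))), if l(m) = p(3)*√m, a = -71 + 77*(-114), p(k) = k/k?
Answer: 18231/332369372 - I*√11/332369372 ≈ 5.4852e-5 - 9.9787e-9*I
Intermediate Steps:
p(k) = 1
a = -8849 (a = -71 - 8778 = -8849)
l(m) = √m (l(m) = 1*√m = √m)
1/(a + (27080 + l(A(12, 6)))) = 1/(-8849 + (27080 + √(-11))) = 1/(-8849 + (27080 + I*√11)) = 1/(18231 + I*√11)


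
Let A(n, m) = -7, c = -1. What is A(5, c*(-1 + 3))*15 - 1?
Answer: -106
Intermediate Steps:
A(5, c*(-1 + 3))*15 - 1 = -7*15 - 1 = -105 - 1 = -106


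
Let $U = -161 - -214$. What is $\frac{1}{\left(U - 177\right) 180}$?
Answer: $- \frac{1}{22320} \approx -4.4803 \cdot 10^{-5}$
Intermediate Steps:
$U = 53$ ($U = -161 + 214 = 53$)
$\frac{1}{\left(U - 177\right) 180} = \frac{1}{\left(53 - 177\right) 180} = \frac{1}{\left(-124\right) 180} = \frac{1}{-22320} = - \frac{1}{22320}$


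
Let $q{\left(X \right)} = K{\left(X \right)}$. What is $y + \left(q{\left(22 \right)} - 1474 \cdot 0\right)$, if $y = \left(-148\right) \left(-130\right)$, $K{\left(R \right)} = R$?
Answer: $19262$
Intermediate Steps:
$q{\left(X \right)} = X$
$y = 19240$
$y + \left(q{\left(22 \right)} - 1474 \cdot 0\right) = 19240 + \left(22 - 1474 \cdot 0\right) = 19240 + \left(22 - 0\right) = 19240 + \left(22 + 0\right) = 19240 + 22 = 19262$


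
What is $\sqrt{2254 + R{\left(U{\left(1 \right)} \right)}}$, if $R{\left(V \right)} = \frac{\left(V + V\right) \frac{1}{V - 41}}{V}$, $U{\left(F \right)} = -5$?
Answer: $\frac{\sqrt{1192343}}{23} \approx 47.476$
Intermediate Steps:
$R{\left(V \right)} = \frac{2}{-41 + V}$ ($R{\left(V \right)} = \frac{2 V \frac{1}{-41 + V}}{V} = \frac{2}{-41 + V}$)
$\sqrt{2254 + R{\left(U{\left(1 \right)} \right)}} = \sqrt{2254 + \frac{2}{-41 - 5}} = \sqrt{2254 + \frac{2}{-46}} = \sqrt{2254 + 2 \left(- \frac{1}{46}\right)} = \sqrt{2254 - \frac{1}{23}} = \sqrt{\frac{51841}{23}} = \frac{\sqrt{1192343}}{23}$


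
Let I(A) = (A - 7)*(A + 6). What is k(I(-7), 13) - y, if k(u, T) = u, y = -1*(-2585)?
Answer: -2571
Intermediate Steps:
I(A) = (-7 + A)*(6 + A)
y = 2585
k(I(-7), 13) - y = (-42 + (-7)² - 1*(-7)) - 1*2585 = (-42 + 49 + 7) - 2585 = 14 - 2585 = -2571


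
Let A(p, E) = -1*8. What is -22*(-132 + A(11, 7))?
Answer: 3080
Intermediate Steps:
A(p, E) = -8
-22*(-132 + A(11, 7)) = -22*(-132 - 8) = -22*(-140) = 3080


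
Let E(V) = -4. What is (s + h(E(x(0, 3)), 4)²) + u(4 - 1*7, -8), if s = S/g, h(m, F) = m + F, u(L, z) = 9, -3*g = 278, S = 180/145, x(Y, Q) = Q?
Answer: 36225/4031 ≈ 8.9866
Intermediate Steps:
S = 36/29 (S = 180*(1/145) = 36/29 ≈ 1.2414)
g = -278/3 (g = -⅓*278 = -278/3 ≈ -92.667)
h(m, F) = F + m
s = -54/4031 (s = 36/(29*(-278/3)) = (36/29)*(-3/278) = -54/4031 ≈ -0.013396)
(s + h(E(x(0, 3)), 4)²) + u(4 - 1*7, -8) = (-54/4031 + (4 - 4)²) + 9 = (-54/4031 + 0²) + 9 = (-54/4031 + 0) + 9 = -54/4031 + 9 = 36225/4031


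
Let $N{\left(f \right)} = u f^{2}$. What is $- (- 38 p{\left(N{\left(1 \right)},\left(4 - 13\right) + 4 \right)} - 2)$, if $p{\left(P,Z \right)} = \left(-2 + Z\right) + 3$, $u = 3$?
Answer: $-150$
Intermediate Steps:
$N{\left(f \right)} = 3 f^{2}$
$p{\left(P,Z \right)} = 1 + Z$
$- (- 38 p{\left(N{\left(1 \right)},\left(4 - 13\right) + 4 \right)} - 2) = - (- 38 \left(1 + \left(\left(4 - 13\right) + 4\right)\right) - 2) = - (- 38 \left(1 + \left(-9 + 4\right)\right) - 2) = - (- 38 \left(1 - 5\right) - 2) = - (\left(-38\right) \left(-4\right) - 2) = - (152 - 2) = \left(-1\right) 150 = -150$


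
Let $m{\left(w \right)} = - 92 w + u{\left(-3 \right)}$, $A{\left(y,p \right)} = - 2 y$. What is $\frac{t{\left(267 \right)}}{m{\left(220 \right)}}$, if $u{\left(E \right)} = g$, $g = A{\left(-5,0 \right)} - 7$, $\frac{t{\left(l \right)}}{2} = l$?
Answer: $- \frac{534}{20237} \approx -0.026387$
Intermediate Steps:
$t{\left(l \right)} = 2 l$
$g = 3$ ($g = \left(-2\right) \left(-5\right) - 7 = 10 - 7 = 3$)
$u{\left(E \right)} = 3$
$m{\left(w \right)} = 3 - 92 w$ ($m{\left(w \right)} = - 92 w + 3 = 3 - 92 w$)
$\frac{t{\left(267 \right)}}{m{\left(220 \right)}} = \frac{2 \cdot 267}{3 - 20240} = \frac{534}{3 - 20240} = \frac{534}{-20237} = 534 \left(- \frac{1}{20237}\right) = - \frac{534}{20237}$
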